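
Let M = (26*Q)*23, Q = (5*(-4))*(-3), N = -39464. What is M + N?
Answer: -3584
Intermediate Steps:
Q = 60 (Q = -20*(-3) = 60)
M = 35880 (M = (26*60)*23 = 1560*23 = 35880)
M + N = 35880 - 39464 = -3584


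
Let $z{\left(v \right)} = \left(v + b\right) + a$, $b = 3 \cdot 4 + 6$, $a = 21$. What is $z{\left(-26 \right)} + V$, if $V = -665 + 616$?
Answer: $-36$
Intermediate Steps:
$b = 18$ ($b = 12 + 6 = 18$)
$z{\left(v \right)} = 39 + v$ ($z{\left(v \right)} = \left(v + 18\right) + 21 = \left(18 + v\right) + 21 = 39 + v$)
$V = -49$
$z{\left(-26 \right)} + V = \left(39 - 26\right) - 49 = 13 - 49 = -36$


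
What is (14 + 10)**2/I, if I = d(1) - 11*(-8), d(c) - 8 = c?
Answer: 576/97 ≈ 5.9381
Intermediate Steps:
d(c) = 8 + c
I = 97 (I = (8 + 1) - 11*(-8) = 9 + 88 = 97)
(14 + 10)**2/I = (14 + 10)**2/97 = 24**2*(1/97) = 576*(1/97) = 576/97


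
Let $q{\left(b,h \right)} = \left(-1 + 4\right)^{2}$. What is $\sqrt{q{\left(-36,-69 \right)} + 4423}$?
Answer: $4 \sqrt{277} \approx 66.573$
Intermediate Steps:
$q{\left(b,h \right)} = 9$ ($q{\left(b,h \right)} = 3^{2} = 9$)
$\sqrt{q{\left(-36,-69 \right)} + 4423} = \sqrt{9 + 4423} = \sqrt{4432} = 4 \sqrt{277}$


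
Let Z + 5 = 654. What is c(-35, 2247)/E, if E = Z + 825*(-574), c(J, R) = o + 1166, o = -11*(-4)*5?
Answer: -126/42991 ≈ -0.0029308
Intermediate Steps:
Z = 649 (Z = -5 + 654 = 649)
o = 220 (o = 44*5 = 220)
c(J, R) = 1386 (c(J, R) = 220 + 1166 = 1386)
E = -472901 (E = 649 + 825*(-574) = 649 - 473550 = -472901)
c(-35, 2247)/E = 1386/(-472901) = 1386*(-1/472901) = -126/42991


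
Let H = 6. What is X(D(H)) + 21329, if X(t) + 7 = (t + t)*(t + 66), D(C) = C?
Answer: 22186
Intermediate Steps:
X(t) = -7 + 2*t*(66 + t) (X(t) = -7 + (t + t)*(t + 66) = -7 + (2*t)*(66 + t) = -7 + 2*t*(66 + t))
X(D(H)) + 21329 = (-7 + 2*6**2 + 132*6) + 21329 = (-7 + 2*36 + 792) + 21329 = (-7 + 72 + 792) + 21329 = 857 + 21329 = 22186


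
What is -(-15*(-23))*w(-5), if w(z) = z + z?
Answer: 3450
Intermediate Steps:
w(z) = 2*z
-(-15*(-23))*w(-5) = -(-15*(-23))*2*(-5) = -345*(-10) = -1*(-3450) = 3450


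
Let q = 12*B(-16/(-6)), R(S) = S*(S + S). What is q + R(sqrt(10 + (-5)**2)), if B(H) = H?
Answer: 102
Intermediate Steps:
R(S) = 2*S**2 (R(S) = S*(2*S) = 2*S**2)
q = 32 (q = 12*(-16/(-6)) = 12*(-16*(-1/6)) = 12*(8/3) = 32)
q + R(sqrt(10 + (-5)**2)) = 32 + 2*(sqrt(10 + (-5)**2))**2 = 32 + 2*(sqrt(10 + 25))**2 = 32 + 2*(sqrt(35))**2 = 32 + 2*35 = 32 + 70 = 102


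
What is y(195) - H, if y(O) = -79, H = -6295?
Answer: 6216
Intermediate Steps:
y(195) - H = -79 - 1*(-6295) = -79 + 6295 = 6216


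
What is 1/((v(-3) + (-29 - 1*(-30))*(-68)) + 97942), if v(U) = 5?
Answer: 1/97879 ≈ 1.0217e-5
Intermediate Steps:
1/((v(-3) + (-29 - 1*(-30))*(-68)) + 97942) = 1/((5 + (-29 - 1*(-30))*(-68)) + 97942) = 1/((5 + (-29 + 30)*(-68)) + 97942) = 1/((5 + 1*(-68)) + 97942) = 1/((5 - 68) + 97942) = 1/(-63 + 97942) = 1/97879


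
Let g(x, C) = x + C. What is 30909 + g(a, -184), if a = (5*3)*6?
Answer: 30815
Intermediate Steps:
a = 90 (a = 15*6 = 90)
g(x, C) = C + x
30909 + g(a, -184) = 30909 + (-184 + 90) = 30909 - 94 = 30815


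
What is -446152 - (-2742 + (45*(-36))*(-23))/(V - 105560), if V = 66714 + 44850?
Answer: -1339365563/3002 ≈ -4.4616e+5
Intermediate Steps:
V = 111564
-446152 - (-2742 + (45*(-36))*(-23))/(V - 105560) = -446152 - (-2742 + (45*(-36))*(-23))/(111564 - 105560) = -446152 - (-2742 - 1620*(-23))/6004 = -446152 - (-2742 + 37260)/6004 = -446152 - 34518/6004 = -446152 - 1*17259/3002 = -446152 - 17259/3002 = -1339365563/3002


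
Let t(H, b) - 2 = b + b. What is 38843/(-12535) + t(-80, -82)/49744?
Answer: -967118431/311770520 ≈ -3.1020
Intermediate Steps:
t(H, b) = 2 + 2*b (t(H, b) = 2 + (b + b) = 2 + 2*b)
38843/(-12535) + t(-80, -82)/49744 = 38843/(-12535) + (2 + 2*(-82))/49744 = 38843*(-1/12535) + (2 - 164)*(1/49744) = -38843/12535 - 162*1/49744 = -38843/12535 - 81/24872 = -967118431/311770520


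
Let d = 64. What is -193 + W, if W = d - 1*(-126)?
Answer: -3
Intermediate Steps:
W = 190 (W = 64 - 1*(-126) = 64 + 126 = 190)
-193 + W = -193 + 190 = -3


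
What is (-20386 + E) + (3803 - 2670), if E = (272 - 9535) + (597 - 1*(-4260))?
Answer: -23659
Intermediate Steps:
E = -4406 (E = -9263 + (597 + 4260) = -9263 + 4857 = -4406)
(-20386 + E) + (3803 - 2670) = (-20386 - 4406) + (3803 - 2670) = -24792 + 1133 = -23659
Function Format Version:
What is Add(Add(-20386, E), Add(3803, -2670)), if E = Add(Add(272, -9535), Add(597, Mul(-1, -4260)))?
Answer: -23659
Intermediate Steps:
E = -4406 (E = Add(-9263, Add(597, 4260)) = Add(-9263, 4857) = -4406)
Add(Add(-20386, E), Add(3803, -2670)) = Add(Add(-20386, -4406), Add(3803, -2670)) = Add(-24792, 1133) = -23659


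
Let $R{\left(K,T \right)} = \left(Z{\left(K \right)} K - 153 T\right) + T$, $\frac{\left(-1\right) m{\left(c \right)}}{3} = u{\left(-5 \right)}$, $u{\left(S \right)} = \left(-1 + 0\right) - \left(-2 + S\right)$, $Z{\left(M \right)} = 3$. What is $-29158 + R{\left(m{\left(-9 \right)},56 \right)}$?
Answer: $-37724$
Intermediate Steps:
$u{\left(S \right)} = 1 - S$ ($u{\left(S \right)} = -1 - \left(-2 + S\right) = 1 - S$)
$m{\left(c \right)} = -18$ ($m{\left(c \right)} = - 3 \left(1 - -5\right) = - 3 \left(1 + 5\right) = \left(-3\right) 6 = -18$)
$R{\left(K,T \right)} = - 152 T + 3 K$ ($R{\left(K,T \right)} = \left(3 K - 153 T\right) + T = \left(- 153 T + 3 K\right) + T = - 152 T + 3 K$)
$-29158 + R{\left(m{\left(-9 \right)},56 \right)} = -29158 + \left(\left(-152\right) 56 + 3 \left(-18\right)\right) = -29158 - 8566 = -37724$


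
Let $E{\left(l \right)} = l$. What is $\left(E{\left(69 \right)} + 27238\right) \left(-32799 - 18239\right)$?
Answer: $-1393694666$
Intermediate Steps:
$\left(E{\left(69 \right)} + 27238\right) \left(-32799 - 18239\right) = \left(69 + 27238\right) \left(-32799 - 18239\right) = 27307 \left(-51038\right) = -1393694666$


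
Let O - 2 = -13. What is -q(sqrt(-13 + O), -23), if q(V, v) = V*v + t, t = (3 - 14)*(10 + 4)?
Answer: 154 + 46*I*sqrt(6) ≈ 154.0 + 112.68*I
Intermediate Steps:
t = -154 (t = -11*14 = -154)
O = -11 (O = 2 - 13 = -11)
q(V, v) = -154 + V*v (q(V, v) = V*v - 154 = -154 + V*v)
-q(sqrt(-13 + O), -23) = -(-154 + sqrt(-13 - 11)*(-23)) = -(-154 + sqrt(-24)*(-23)) = -(-154 + (2*I*sqrt(6))*(-23)) = -(-154 - 46*I*sqrt(6)) = 154 + 46*I*sqrt(6)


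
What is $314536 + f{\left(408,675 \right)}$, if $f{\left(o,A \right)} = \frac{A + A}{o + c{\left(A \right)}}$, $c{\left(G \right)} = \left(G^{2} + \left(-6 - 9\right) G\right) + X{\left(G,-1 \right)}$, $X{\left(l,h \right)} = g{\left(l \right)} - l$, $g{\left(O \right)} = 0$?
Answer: $\frac{46680602746}{148411} \approx 3.1454 \cdot 10^{5}$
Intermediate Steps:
$X{\left(l,h \right)} = - l$ ($X{\left(l,h \right)} = 0 - l = - l$)
$c{\left(G \right)} = G^{2} - 16 G$ ($c{\left(G \right)} = \left(G^{2} + \left(-6 - 9\right) G\right) - G = \left(G^{2} - 15 G\right) - G = G^{2} - 16 G$)
$f{\left(o,A \right)} = \frac{2 A}{o + A \left(-16 + A\right)}$ ($f{\left(o,A \right)} = \frac{A + A}{o + A \left(-16 + A\right)} = \frac{2 A}{o + A \left(-16 + A\right)}$)
$314536 + f{\left(408,675 \right)} = 314536 + 2 \cdot 675 \frac{1}{408 + 675^{2} - 10800} = 314536 + 2 \cdot 675 \frac{1}{408 + 455625 - 10800} = 314536 + 2 \cdot 675 \cdot \frac{1}{445233} = 314536 + \frac{450}{148411} = \frac{46680602746}{148411}$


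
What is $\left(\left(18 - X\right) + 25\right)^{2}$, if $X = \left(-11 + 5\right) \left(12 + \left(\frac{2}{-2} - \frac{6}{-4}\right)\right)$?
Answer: $13924$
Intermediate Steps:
$X = -75$ ($X = - 6 \left(12 + \left(2 \left(- \frac{1}{2}\right) - - \frac{3}{2}\right)\right) = - 6 \left(12 + \left(-1 + \frac{3}{2}\right)\right) = - 6 \left(12 + \frac{1}{2}\right) = \left(-6\right) \frac{25}{2} = -75$)
$\left(\left(18 - X\right) + 25\right)^{2} = \left(\left(18 - -75\right) + 25\right)^{2} = \left(\left(18 + 75\right) + 25\right)^{2} = \left(93 + 25\right)^{2} = 118^{2} = 13924$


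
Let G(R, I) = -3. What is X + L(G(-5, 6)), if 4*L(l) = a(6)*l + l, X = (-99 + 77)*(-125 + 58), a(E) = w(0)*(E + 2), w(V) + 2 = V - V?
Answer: 5941/4 ≈ 1485.3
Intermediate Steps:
w(V) = -2 (w(V) = -2 + (V - V) = -2 + 0 = -2)
a(E) = -4 - 2*E (a(E) = -2*(E + 2) = -2*(2 + E) = -4 - 2*E)
X = 1474 (X = -22*(-67) = 1474)
L(l) = -15*l/4 (L(l) = ((-4 - 2*6)*l + l)/4 = ((-4 - 12)*l + l)/4 = (-16*l + l)/4 = (-15*l)/4 = -15*l/4)
X + L(G(-5, 6)) = 1474 - 15/4*(-3) = 1474 + 45/4 = 5941/4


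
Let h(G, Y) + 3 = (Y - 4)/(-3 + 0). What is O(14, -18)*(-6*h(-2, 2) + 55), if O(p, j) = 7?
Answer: 483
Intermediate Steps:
h(G, Y) = -5/3 - Y/3 (h(G, Y) = -3 + (Y - 4)/(-3 + 0) = -3 + (-4 + Y)/(-3) = -3 + (-4 + Y)*(-1/3) = -3 + (4/3 - Y/3) = -5/3 - Y/3)
O(14, -18)*(-6*h(-2, 2) + 55) = 7*(-6*(-5/3 - 1/3*2) + 55) = 7*(-6*(-5/3 - 2/3) + 55) = 7*(-6*(-7/3) + 55) = 7*(14 + 55) = 7*69 = 483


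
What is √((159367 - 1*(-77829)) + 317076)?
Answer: 4*√34642 ≈ 744.49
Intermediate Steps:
√((159367 - 1*(-77829)) + 317076) = √((159367 + 77829) + 317076) = √(237196 + 317076) = √554272 = 4*√34642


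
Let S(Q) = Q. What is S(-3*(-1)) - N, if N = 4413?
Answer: -4410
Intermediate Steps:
S(-3*(-1)) - N = -3*(-1) - 1*4413 = 3 - 4413 = -4410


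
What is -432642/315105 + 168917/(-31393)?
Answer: -3181358171/471051965 ≈ -6.7537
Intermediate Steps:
-432642/315105 + 168917/(-31393) = -432642*1/315105 + 168917*(-1/31393) = -20602/15005 - 168917/31393 = -3181358171/471051965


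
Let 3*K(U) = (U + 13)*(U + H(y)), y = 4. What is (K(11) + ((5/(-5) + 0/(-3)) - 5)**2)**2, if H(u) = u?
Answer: 24336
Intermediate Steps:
K(U) = (4 + U)*(13 + U)/3 (K(U) = ((U + 13)*(U + 4))/3 = ((13 + U)*(4 + U))/3 = ((4 + U)*(13 + U))/3 = (4 + U)*(13 + U)/3)
(K(11) + ((5/(-5) + 0/(-3)) - 5)**2)**2 = ((52/3 + (1/3)*11**2 + (17/3)*11) + ((5/(-5) + 0/(-3)) - 5)**2)**2 = ((52/3 + (1/3)*121 + 187/3) + ((5*(-1/5) + 0*(-1/3)) - 5)**2)**2 = ((52/3 + 121/3 + 187/3) + ((-1 + 0) - 5)**2)**2 = (120 + (-1 - 5)**2)**2 = (120 + (-6)**2)**2 = (120 + 36)**2 = 156**2 = 24336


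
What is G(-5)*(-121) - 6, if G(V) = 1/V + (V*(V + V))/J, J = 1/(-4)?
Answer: 121091/5 ≈ 24218.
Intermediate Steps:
J = -¼ ≈ -0.25000
G(V) = 1/V - 8*V² (G(V) = 1/V + (V*(V + V))/(-¼) = 1/V + (V*(2*V))*(-4) = 1/V + (2*V²)*(-4) = 1/V - 8*V²)
G(-5)*(-121) - 6 = ((1 - 8*(-5)³)/(-5))*(-121) - 6 = -(1 - 8*(-125))/5*(-121) - 6 = -(1 + 1000)/5*(-121) - 6 = -⅕*1001*(-121) - 6 = -1001/5*(-121) - 6 = 121121/5 - 6 = 121091/5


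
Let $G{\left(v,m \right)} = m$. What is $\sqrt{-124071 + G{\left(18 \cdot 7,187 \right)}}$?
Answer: $2 i \sqrt{30971} \approx 351.97 i$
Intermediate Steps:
$\sqrt{-124071 + G{\left(18 \cdot 7,187 \right)}} = \sqrt{-124071 + 187} = \sqrt{-123884} = 2 i \sqrt{30971}$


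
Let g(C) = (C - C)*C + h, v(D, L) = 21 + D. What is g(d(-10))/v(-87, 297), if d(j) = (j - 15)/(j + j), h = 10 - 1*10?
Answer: 0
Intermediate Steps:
h = 0 (h = 10 - 10 = 0)
d(j) = (-15 + j)/(2*j) (d(j) = (-15 + j)/((2*j)) = (-15 + j)*(1/(2*j)) = (-15 + j)/(2*j))
g(C) = 0 (g(C) = (C - C)*C + 0 = 0*C + 0 = 0 + 0 = 0)
g(d(-10))/v(-87, 297) = 0/(21 - 87) = 0/(-66) = 0*(-1/66) = 0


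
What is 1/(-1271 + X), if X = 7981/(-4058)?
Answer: -4058/5165699 ≈ -0.00078557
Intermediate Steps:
X = -7981/4058 (X = 7981*(-1/4058) = -7981/4058 ≈ -1.9667)
1/(-1271 + X) = 1/(-1271 - 7981/4058) = 1/(-5165699/4058) = -4058/5165699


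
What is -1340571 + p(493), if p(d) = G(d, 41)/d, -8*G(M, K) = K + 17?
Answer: -91158829/68 ≈ -1.3406e+6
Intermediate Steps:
G(M, K) = -17/8 - K/8 (G(M, K) = -(K + 17)/8 = -(17 + K)/8 = -17/8 - K/8)
p(d) = -29/(4*d) (p(d) = (-17/8 - ⅛*41)/d = (-17/8 - 41/8)/d = -29/(4*d))
-1340571 + p(493) = -1340571 - 29/4/493 = -1340571 - 29/4*1/493 = -1340571 - 1/68 = -91158829/68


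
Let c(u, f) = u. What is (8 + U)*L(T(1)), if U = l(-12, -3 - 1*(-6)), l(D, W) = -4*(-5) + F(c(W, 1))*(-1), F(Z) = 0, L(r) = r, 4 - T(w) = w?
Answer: 84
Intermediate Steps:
T(w) = 4 - w
l(D, W) = 20 (l(D, W) = -4*(-5) + 0*(-1) = 20 + 0 = 20)
U = 20
(8 + U)*L(T(1)) = (8 + 20)*(4 - 1*1) = 28*(4 - 1) = 28*3 = 84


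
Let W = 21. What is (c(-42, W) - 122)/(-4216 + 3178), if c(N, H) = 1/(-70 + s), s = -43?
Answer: 13787/117294 ≈ 0.11754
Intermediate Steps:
c(N, H) = -1/113 (c(N, H) = 1/(-70 - 43) = 1/(-113) = -1/113)
(c(-42, W) - 122)/(-4216 + 3178) = (-1/113 - 122)/(-4216 + 3178) = -13787/113/(-1038) = -13787/113*(-1/1038) = 13787/117294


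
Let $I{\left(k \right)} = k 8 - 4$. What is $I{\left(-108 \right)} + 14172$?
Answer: $13304$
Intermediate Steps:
$I{\left(k \right)} = -4 + 8 k$ ($I{\left(k \right)} = 8 k - 4 = -4 + 8 k$)
$I{\left(-108 \right)} + 14172 = \left(-4 + 8 \left(-108\right)\right) + 14172 = \left(-4 - 864\right) + 14172 = -868 + 14172 = 13304$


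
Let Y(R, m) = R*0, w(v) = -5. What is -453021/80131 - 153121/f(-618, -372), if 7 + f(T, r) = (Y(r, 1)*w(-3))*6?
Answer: 12266567704/560917 ≈ 21869.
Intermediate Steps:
Y(R, m) = 0
f(T, r) = -7 (f(T, r) = -7 + (0*(-5))*6 = -7 + 0*6 = -7 + 0 = -7)
-453021/80131 - 153121/f(-618, -372) = -453021/80131 - 153121/(-7) = -453021*1/80131 - 153121*(-⅐) = -453021/80131 + 153121/7 = 12266567704/560917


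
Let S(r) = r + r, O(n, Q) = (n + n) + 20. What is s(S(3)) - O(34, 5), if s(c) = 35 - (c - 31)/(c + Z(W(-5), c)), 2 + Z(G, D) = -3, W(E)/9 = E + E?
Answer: -28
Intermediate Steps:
W(E) = 18*E (W(E) = 9*(E + E) = 9*(2*E) = 18*E)
Z(G, D) = -5 (Z(G, D) = -2 - 3 = -5)
O(n, Q) = 20 + 2*n (O(n, Q) = 2*n + 20 = 20 + 2*n)
S(r) = 2*r
s(c) = 35 - (-31 + c)/(-5 + c) (s(c) = 35 - (c - 31)/(c - 5) = 35 - (-31 + c)/(-5 + c))
s(S(3)) - O(34, 5) = 2*(-72 + 17*(2*3))/(-5 + 2*3) - (20 + 2*34) = 2*(-72 + 17*6)/(-5 + 6) - (20 + 68) = 2*(-72 + 102)/1 - 1*88 = 2*1*30 - 88 = 60 - 88 = -28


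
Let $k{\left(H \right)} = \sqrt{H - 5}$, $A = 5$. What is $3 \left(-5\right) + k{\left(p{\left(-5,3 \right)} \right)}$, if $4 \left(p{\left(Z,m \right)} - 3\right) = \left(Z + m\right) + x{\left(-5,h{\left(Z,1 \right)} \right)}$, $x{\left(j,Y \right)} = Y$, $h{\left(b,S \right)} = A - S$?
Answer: $-15 + \frac{i \sqrt{6}}{2} \approx -15.0 + 1.2247 i$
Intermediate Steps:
$h{\left(b,S \right)} = 5 - S$
$p{\left(Z,m \right)} = 4 + \frac{Z}{4} + \frac{m}{4}$ ($p{\left(Z,m \right)} = 3 + \frac{\left(Z + m\right) + \left(5 - 1\right)}{4} = 3 + \frac{\left(Z + m\right) + 4}{4} = 3 + \frac{4 + Z + m}{4} = 3 + \left(1 + \frac{Z}{4} + \frac{m}{4}\right) = 4 + \frac{Z}{4} + \frac{m}{4}$)
$k{\left(H \right)} = \sqrt{-5 + H}$
$3 \left(-5\right) + k{\left(p{\left(-5,3 \right)} \right)} = 3 \left(-5\right) + \sqrt{-5 + \left(4 + \frac{1}{4} \left(-5\right) + \frac{1}{4} \cdot 3\right)} = -15 + \sqrt{-5 + \left(4 - \frac{5}{4} + \frac{3}{4}\right)} = -15 + \sqrt{-5 + \frac{7}{2}} = -15 + \sqrt{- \frac{3}{2}} = -15 + \frac{i \sqrt{6}}{2}$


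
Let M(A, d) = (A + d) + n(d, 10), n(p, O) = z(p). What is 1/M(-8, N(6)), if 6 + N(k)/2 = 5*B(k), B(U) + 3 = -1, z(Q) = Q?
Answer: -1/112 ≈ -0.0089286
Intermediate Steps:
n(p, O) = p
B(U) = -4 (B(U) = -3 - 1 = -4)
N(k) = -52 (N(k) = -12 + 2*(5*(-4)) = -12 + 2*(-20) = -12 - 40 = -52)
M(A, d) = A + 2*d (M(A, d) = (A + d) + d = A + 2*d)
1/M(-8, N(6)) = 1/(-8 + 2*(-52)) = 1/(-8 - 104) = 1/(-112) = -1/112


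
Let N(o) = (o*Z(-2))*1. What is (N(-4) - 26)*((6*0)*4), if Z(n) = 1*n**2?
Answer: 0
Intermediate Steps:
Z(n) = n**2
N(o) = 4*o (N(o) = (o*(-2)**2)*1 = (o*4)*1 = (4*o)*1 = 4*o)
(N(-4) - 26)*((6*0)*4) = (4*(-4) - 26)*((6*0)*4) = (-16 - 26)*(0*4) = -42*0 = 0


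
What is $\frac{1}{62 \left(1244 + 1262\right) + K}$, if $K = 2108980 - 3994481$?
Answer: $- \frac{1}{1730129} \approx -5.7799 \cdot 10^{-7}$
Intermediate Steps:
$K = -1885501$ ($K = 2108980 - 3994481 = -1885501$)
$\frac{1}{62 \left(1244 + 1262\right) + K} = \frac{1}{62 \left(1244 + 1262\right) - 1885501} = \frac{1}{62 \cdot 2506 - 1885501} = \frac{1}{155372 - 1885501} = \frac{1}{-1730129} = - \frac{1}{1730129}$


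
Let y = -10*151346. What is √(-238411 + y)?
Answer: I*√1751871 ≈ 1323.6*I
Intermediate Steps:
y = -1513460
√(-238411 + y) = √(-238411 - 1513460) = √(-1751871) = I*√1751871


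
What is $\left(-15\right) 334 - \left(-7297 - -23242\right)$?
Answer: $-20955$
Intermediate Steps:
$\left(-15\right) 334 - \left(-7297 - -23242\right) = -5010 - \left(-7297 + 23242\right) = -5010 - 15945 = -20955$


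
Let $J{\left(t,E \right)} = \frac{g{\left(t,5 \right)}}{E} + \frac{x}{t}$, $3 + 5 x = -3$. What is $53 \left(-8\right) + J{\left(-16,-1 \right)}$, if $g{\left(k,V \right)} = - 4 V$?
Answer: $- \frac{16157}{40} \approx -403.92$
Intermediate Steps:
$x = - \frac{6}{5}$ ($x = - \frac{3}{5} + \frac{1}{5} \left(-3\right) = - \frac{3}{5} - \frac{3}{5} = - \frac{6}{5} \approx -1.2$)
$J{\left(t,E \right)} = - \frac{20}{E} - \frac{6}{5 t}$ ($J{\left(t,E \right)} = \frac{\left(-4\right) 5}{E} - \frac{6}{5 t} = - \frac{20}{E} - \frac{6}{5 t}$)
$53 \left(-8\right) + J{\left(-16,-1 \right)} = 53 \left(-8\right) - \left(-20 - \frac{3}{40}\right) = -424 - - \frac{803}{40} = -424 + \left(20 + \frac{3}{40}\right) = -424 + \frac{803}{40} = - \frac{16157}{40}$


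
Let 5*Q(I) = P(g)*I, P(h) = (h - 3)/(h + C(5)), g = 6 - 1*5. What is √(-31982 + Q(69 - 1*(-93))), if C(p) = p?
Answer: 2*I*√199955/5 ≈ 178.87*I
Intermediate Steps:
g = 1 (g = 6 - 5 = 1)
P(h) = (-3 + h)/(5 + h) (P(h) = (h - 3)/(h + 5) = (-3 + h)/(5 + h))
Q(I) = -I/15 (Q(I) = (((-3 + 1)/(5 + 1))*I)/5 = ((-2/6)*I)/5 = (((⅙)*(-2))*I)/5 = (-I/3)/5 = -I/15)
√(-31982 + Q(69 - 1*(-93))) = √(-31982 - (69 - 1*(-93))/15) = √(-31982 - (69 + 93)/15) = √(-31982 - 1/15*162) = √(-31982 - 54/5) = √(-159964/5) = 2*I*√199955/5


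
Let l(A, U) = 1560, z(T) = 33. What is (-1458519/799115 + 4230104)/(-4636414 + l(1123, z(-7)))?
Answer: -3380338099441/3703781354210 ≈ -0.91267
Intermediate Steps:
(-1458519/799115 + 4230104)/(-4636414 + l(1123, z(-7))) = (-1458519/799115 + 4230104)/(-4636414 + 1560) = (-1458519*1/799115 + 4230104)/(-4634854) = (-1458519/799115 + 4230104)*(-1/4634854) = (3380338099441/799115)*(-1/4634854) = -3380338099441/3703781354210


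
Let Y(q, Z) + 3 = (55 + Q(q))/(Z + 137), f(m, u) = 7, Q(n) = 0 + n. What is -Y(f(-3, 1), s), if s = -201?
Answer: 127/32 ≈ 3.9688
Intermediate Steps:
Q(n) = n
Y(q, Z) = -3 + (55 + q)/(137 + Z) (Y(q, Z) = -3 + (55 + q)/(Z + 137) = -3 + (55 + q)/(137 + Z))
-Y(f(-3, 1), s) = -(-356 + 7 - 3*(-201))/(137 - 201) = -(-356 + 7 + 603)/(-64) = -(-1)*254/64 = -1*(-127/32) = 127/32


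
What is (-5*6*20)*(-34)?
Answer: 20400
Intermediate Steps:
(-5*6*20)*(-34) = -30*20*(-34) = -600*(-34) = 20400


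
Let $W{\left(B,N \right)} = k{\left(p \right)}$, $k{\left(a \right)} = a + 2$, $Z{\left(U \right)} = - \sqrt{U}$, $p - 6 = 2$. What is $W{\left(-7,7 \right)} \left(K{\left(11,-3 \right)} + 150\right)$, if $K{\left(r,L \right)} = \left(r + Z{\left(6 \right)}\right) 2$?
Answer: $1720 - 20 \sqrt{6} \approx 1671.0$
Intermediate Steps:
$p = 8$ ($p = 6 + 2 = 8$)
$k{\left(a \right)} = 2 + a$
$W{\left(B,N \right)} = 10$ ($W{\left(B,N \right)} = 2 + 8 = 10$)
$K{\left(r,L \right)} = - 2 \sqrt{6} + 2 r$ ($K{\left(r,L \right)} = \left(r - \sqrt{6}\right) 2 = - 2 \sqrt{6} + 2 r$)
$W{\left(-7,7 \right)} \left(K{\left(11,-3 \right)} + 150\right) = 10 \left(\left(- 2 \sqrt{6} + 2 \cdot 11\right) + 150\right) = 10 \left(\left(- 2 \sqrt{6} + 22\right) + 150\right) = 10 \left(\left(22 - 2 \sqrt{6}\right) + 150\right) = 10 \left(172 - 2 \sqrt{6}\right) = 1720 - 20 \sqrt{6}$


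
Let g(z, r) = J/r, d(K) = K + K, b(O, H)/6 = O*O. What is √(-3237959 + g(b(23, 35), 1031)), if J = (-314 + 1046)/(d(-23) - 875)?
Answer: I*√324388483127549299/316517 ≈ 1799.4*I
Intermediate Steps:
b(O, H) = 6*O² (b(O, H) = 6*(O*O) = 6*O²)
d(K) = 2*K
J = -244/307 (J = (-314 + 1046)/(2*(-23) - 875) = 732/(-46 - 875) = 732/(-921) = 732*(-1/921) = -244/307 ≈ -0.79479)
g(z, r) = -244/(307*r)
√(-3237959 + g(b(23, 35), 1031)) = √(-3237959 - 244/307/1031) = √(-3237959 - 244/307*1/1031) = √(-3237959 - 244/316517) = √(-1024869069047/316517) = I*√324388483127549299/316517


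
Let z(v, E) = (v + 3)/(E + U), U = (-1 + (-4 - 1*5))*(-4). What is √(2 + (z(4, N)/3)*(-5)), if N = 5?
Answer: √141/9 ≈ 1.3194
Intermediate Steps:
U = 40 (U = (-1 + (-4 - 5))*(-4) = (-1 - 9)*(-4) = -10*(-4) = 40)
z(v, E) = (3 + v)/(40 + E) (z(v, E) = (v + 3)/(E + 40) = (3 + v)/(40 + E))
√(2 + (z(4, N)/3)*(-5)) = √(2 + (((3 + 4)/(40 + 5))/3)*(-5)) = √(2 + ((7/45)*(⅓))*(-5)) = √(2 + (7/135)*(-5)) = √(2 - 7/27) = √(47/27) = √141/9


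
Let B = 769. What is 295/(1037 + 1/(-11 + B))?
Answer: 223610/786047 ≈ 0.28447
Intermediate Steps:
295/(1037 + 1/(-11 + B)) = 295/(1037 + 1/(-11 + 769)) = 295/(1037 + 1/758) = 295/(786047/758) = 295*(758/786047) = 223610/786047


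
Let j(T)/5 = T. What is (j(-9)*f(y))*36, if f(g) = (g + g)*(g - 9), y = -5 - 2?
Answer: -362880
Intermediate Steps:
j(T) = 5*T
y = -7
f(g) = 2*g*(-9 + g) (f(g) = (2*g)*(-9 + g) = 2*g*(-9 + g))
(j(-9)*f(y))*36 = ((5*(-9))*(2*(-7)*(-9 - 7)))*36 = -90*(-7)*(-16)*36 = -45*224*36 = -10080*36 = -362880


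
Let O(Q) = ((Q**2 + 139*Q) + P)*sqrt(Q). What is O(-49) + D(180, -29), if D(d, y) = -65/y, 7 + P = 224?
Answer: 65/29 - 29351*I ≈ 2.2414 - 29351.0*I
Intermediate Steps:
P = 217 (P = -7 + 224 = 217)
O(Q) = sqrt(Q)*(217 + Q**2 + 139*Q) (O(Q) = ((Q**2 + 139*Q) + 217)*sqrt(Q) = (217 + Q**2 + 139*Q)*sqrt(Q) = sqrt(Q)*(217 + Q**2 + 139*Q))
O(-49) + D(180, -29) = sqrt(-49)*(217 + (-49)**2 + 139*(-49)) - 65/(-29) = (7*I)*(217 + 2401 - 6811) - 65*(-1/29) = (7*I)*(-4193) + 65/29 = -29351*I + 65/29 = 65/29 - 29351*I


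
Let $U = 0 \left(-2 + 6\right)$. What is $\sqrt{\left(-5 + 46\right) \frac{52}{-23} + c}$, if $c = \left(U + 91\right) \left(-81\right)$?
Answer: $\frac{i \sqrt{3948295}}{23} \approx 86.393 i$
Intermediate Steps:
$U = 0$ ($U = 0 \cdot 4 = 0$)
$c = -7371$ ($c = \left(0 + 91\right) \left(-81\right) = 91 \left(-81\right) = -7371$)
$\sqrt{\left(-5 + 46\right) \frac{52}{-23} + c} = \sqrt{\left(-5 + 46\right) \frac{52}{-23} - 7371} = \sqrt{41 \cdot 52 \left(- \frac{1}{23}\right) - 7371} = \sqrt{41 \left(- \frac{52}{23}\right) - 7371} = \sqrt{- \frac{2132}{23} - 7371} = \sqrt{- \frac{171665}{23}} = \frac{i \sqrt{3948295}}{23}$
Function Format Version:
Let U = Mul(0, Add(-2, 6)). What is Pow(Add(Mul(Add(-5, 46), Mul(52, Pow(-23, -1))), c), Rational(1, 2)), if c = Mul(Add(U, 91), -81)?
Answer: Mul(Rational(1, 23), I, Pow(3948295, Rational(1, 2))) ≈ Mul(86.393, I)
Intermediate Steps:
U = 0 (U = Mul(0, 4) = 0)
c = -7371 (c = Mul(Add(0, 91), -81) = Mul(91, -81) = -7371)
Pow(Add(Mul(Add(-5, 46), Mul(52, Pow(-23, -1))), c), Rational(1, 2)) = Pow(Add(Mul(Add(-5, 46), Mul(52, Pow(-23, -1))), -7371), Rational(1, 2)) = Pow(Add(Mul(41, Mul(52, Rational(-1, 23))), -7371), Rational(1, 2)) = Pow(Add(Mul(41, Rational(-52, 23)), -7371), Rational(1, 2)) = Pow(Add(Rational(-2132, 23), -7371), Rational(1, 2)) = Pow(Rational(-171665, 23), Rational(1, 2)) = Mul(Rational(1, 23), I, Pow(3948295, Rational(1, 2)))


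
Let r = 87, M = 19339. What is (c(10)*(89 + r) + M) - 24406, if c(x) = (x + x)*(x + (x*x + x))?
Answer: 417333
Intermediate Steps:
c(x) = 2*x*(x² + 2*x) (c(x) = (2*x)*(x + (x² + x)) = (2*x)*(x + (x + x²)) = (2*x)*(x² + 2*x) = 2*x*(x² + 2*x))
(c(10)*(89 + r) + M) - 24406 = ((2*10²*(2 + 10))*(89 + 87) + 19339) - 24406 = ((2*100*12)*176 + 19339) - 24406 = (2400*176 + 19339) - 24406 = (422400 + 19339) - 24406 = 441739 - 24406 = 417333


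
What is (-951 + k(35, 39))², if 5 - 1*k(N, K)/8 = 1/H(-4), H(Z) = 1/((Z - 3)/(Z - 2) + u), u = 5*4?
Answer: 10504081/9 ≈ 1.1671e+6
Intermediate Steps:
u = 20
H(Z) = 1/(20 + (-3 + Z)/(-2 + Z)) (H(Z) = 1/((Z - 3)/(Z - 2) + 20) = 1/((-3 + Z)/(-2 + Z) + 20) = 1/(20 + (-3 + Z)/(-2 + Z)))
k(N, K) = -388/3 (k(N, K) = 40 - 8*(-43 + 21*(-4))/(-2 - 4) = 40 - 8/(-6/(-43 - 84)) = 40 - 8/(-6/(-127)) = 40 - 8/((-1/127*(-6))) = 40 - 8/6/127 = 40 - 8*127/6 = 40 - 508/3 = -388/3)
(-951 + k(35, 39))² = (-951 - 388/3)² = (-3241/3)² = 10504081/9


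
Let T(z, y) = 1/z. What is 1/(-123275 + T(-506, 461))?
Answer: -506/62377151 ≈ -8.1120e-6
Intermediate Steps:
1/(-123275 + T(-506, 461)) = 1/(-123275 + 1/(-506)) = 1/(-123275 - 1/506) = 1/(-62377151/506) = -506/62377151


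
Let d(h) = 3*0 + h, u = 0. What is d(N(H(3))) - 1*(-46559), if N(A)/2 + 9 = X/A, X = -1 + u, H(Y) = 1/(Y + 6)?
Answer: 46523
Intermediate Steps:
H(Y) = 1/(6 + Y)
X = -1 (X = -1 + 0 = -1)
N(A) = -18 - 2/A (N(A) = -18 + 2*(-1/A) = -18 - 2/A)
d(h) = h (d(h) = 0 + h = h)
d(N(H(3))) - 1*(-46559) = (-18 - 2/(1/(6 + 3))) - 1*(-46559) = (-18 - 2/(1/9)) + 46559 = (-18 - 2/⅑) + 46559 = (-18 - 2*9) + 46559 = (-18 - 18) + 46559 = -36 + 46559 = 46523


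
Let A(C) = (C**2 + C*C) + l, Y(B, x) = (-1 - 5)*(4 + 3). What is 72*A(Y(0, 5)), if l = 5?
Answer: 254376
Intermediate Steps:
Y(B, x) = -42 (Y(B, x) = -6*7 = -42)
A(C) = 5 + 2*C**2 (A(C) = (C**2 + C*C) + 5 = (C**2 + C**2) + 5 = 2*C**2 + 5 = 5 + 2*C**2)
72*A(Y(0, 5)) = 72*(5 + 2*(-42)**2) = 72*(5 + 2*1764) = 72*(5 + 3528) = 72*3533 = 254376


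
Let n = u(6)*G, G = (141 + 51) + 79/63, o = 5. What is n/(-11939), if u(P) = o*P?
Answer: -121750/250719 ≈ -0.48560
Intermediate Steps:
u(P) = 5*P
G = 12175/63 (G = 192 + 79*(1/63) = 192 + 79/63 = 12175/63 ≈ 193.25)
n = 121750/21 (n = (5*6)*(12175/63) = 30*(12175/63) = 121750/21 ≈ 5797.6)
n/(-11939) = (121750/21)/(-11939) = (121750/21)*(-1/11939) = -121750/250719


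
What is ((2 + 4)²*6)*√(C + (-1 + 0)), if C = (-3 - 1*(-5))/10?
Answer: 432*I*√5/5 ≈ 193.2*I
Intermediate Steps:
C = ⅕ (C = (-3 + 5)*(⅒) = 2*(⅒) = ⅕ ≈ 0.20000)
((2 + 4)²*6)*√(C + (-1 + 0)) = ((2 + 4)²*6)*√(⅕ + (-1 + 0)) = (6²*6)*√(⅕ - 1) = (36*6)*√(-⅘) = 216*(2*I*√5/5) = 432*I*√5/5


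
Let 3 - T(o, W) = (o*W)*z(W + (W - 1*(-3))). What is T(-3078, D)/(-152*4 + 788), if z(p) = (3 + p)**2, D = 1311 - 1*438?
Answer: 2749348593793/60 ≈ 4.5823e+10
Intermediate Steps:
D = 873 (D = 1311 - 438 = 873)
T(o, W) = 3 - W*o*(6 + 2*W)**2 (T(o, W) = 3 - o*W*(3 + (W + (W - 1*(-3))))**2 = 3 - W*o*(3 + (W + (W + 3)))**2 = 3 - W*o*(3 + (W + (3 + W)))**2 = 3 - W*o*(3 + (3 + 2*W))**2 = 3 - W*o*(6 + 2*W)**2)
T(-3078, D)/(-152*4 + 788) = (3 - 4*873*(-3078)*(3 + 873)**2)/(-152*4 + 788) = (3 - 4*873*(-3078)*876**2)/(-608 + 788) = (3 - 4*873*(-3078)*767376)/180 = (3 + 8248045781376)*(1/180) = 8248045781379*(1/180) = 2749348593793/60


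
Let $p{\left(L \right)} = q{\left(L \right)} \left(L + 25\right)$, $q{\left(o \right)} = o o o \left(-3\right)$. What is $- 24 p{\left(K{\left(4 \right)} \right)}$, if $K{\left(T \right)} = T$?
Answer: $133632$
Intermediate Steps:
$q{\left(o \right)} = - 3 o^{3}$ ($q{\left(o \right)} = o o^{2} \left(-3\right) = o^{3} \left(-3\right) = - 3 o^{3}$)
$p{\left(L \right)} = - 3 L^{3} \left(25 + L\right)$ ($p{\left(L \right)} = - 3 L^{3} \left(L + 25\right) = - 3 L^{3} \left(25 + L\right)$)
$- 24 p{\left(K{\left(4 \right)} \right)} = - 24 \cdot 3 \cdot 4^{3} \left(-25 - 4\right) = - 24 \cdot 3 \cdot 64 \left(-25 - 4\right) = - 24 \cdot 3 \cdot 64 \left(-29\right) = \left(-24\right) \left(-5568\right) = 133632$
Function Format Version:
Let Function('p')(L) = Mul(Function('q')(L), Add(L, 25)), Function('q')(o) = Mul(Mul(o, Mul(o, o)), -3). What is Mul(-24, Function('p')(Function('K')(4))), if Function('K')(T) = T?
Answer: 133632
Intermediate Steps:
Function('q')(o) = Mul(-3, Pow(o, 3)) (Function('q')(o) = Mul(Mul(o, Pow(o, 2)), -3) = Mul(Pow(o, 3), -3) = Mul(-3, Pow(o, 3)))
Function('p')(L) = Mul(-3, Pow(L, 3), Add(25, L)) (Function('p')(L) = Mul(Mul(-3, Pow(L, 3)), Add(L, 25)) = Mul(Mul(-3, Pow(L, 3)), Add(25, L)) = Mul(-3, Pow(L, 3), Add(25, L)))
Mul(-24, Function('p')(Function('K')(4))) = Mul(-24, Mul(3, Pow(4, 3), Add(-25, Mul(-1, 4)))) = Mul(-24, Mul(3, 64, Add(-25, -4))) = Mul(-24, Mul(3, 64, -29)) = Mul(-24, -5568) = 133632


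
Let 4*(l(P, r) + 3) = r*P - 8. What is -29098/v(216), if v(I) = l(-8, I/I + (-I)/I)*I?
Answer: 14549/540 ≈ 26.943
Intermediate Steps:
l(P, r) = -5 + P*r/4 (l(P, r) = -3 + (r*P - 8)/4 = -3 + (P*r - 8)/4 = -3 + (-8 + P*r)/4 = -3 + (-2 + P*r/4) = -5 + P*r/4)
v(I) = -5*I (v(I) = (-5 + (¼)*(-8)*(I/I + (-I)/I))*I = (-5 + (¼)*(-8)*(1 - 1))*I = (-5 + (¼)*(-8)*0)*I = (-5 + 0)*I = -5*I)
-29098/v(216) = -29098/((-5*216)) = -29098/(-1080) = -29098*(-1/1080) = 14549/540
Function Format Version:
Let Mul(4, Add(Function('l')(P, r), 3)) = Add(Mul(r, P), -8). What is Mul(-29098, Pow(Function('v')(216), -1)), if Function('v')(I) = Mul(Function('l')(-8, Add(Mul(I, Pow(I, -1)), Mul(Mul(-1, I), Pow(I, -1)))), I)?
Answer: Rational(14549, 540) ≈ 26.943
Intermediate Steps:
Function('l')(P, r) = Add(-5, Mul(Rational(1, 4), P, r)) (Function('l')(P, r) = Add(-3, Mul(Rational(1, 4), Add(Mul(r, P), -8))) = Add(-3, Mul(Rational(1, 4), Add(Mul(P, r), -8))) = Add(-3, Mul(Rational(1, 4), Add(-8, Mul(P, r)))) = Add(-3, Add(-2, Mul(Rational(1, 4), P, r))) = Add(-5, Mul(Rational(1, 4), P, r)))
Function('v')(I) = Mul(-5, I) (Function('v')(I) = Mul(Add(-5, Mul(Rational(1, 4), -8, Add(Mul(I, Pow(I, -1)), Mul(Mul(-1, I), Pow(I, -1))))), I) = Mul(Add(-5, Mul(Rational(1, 4), -8, Add(1, -1))), I) = Mul(Add(-5, Mul(Rational(1, 4), -8, 0)), I) = Mul(Add(-5, 0), I) = Mul(-5, I))
Mul(-29098, Pow(Function('v')(216), -1)) = Mul(-29098, Pow(Mul(-5, 216), -1)) = Mul(-29098, Pow(-1080, -1)) = Mul(-29098, Rational(-1, 1080)) = Rational(14549, 540)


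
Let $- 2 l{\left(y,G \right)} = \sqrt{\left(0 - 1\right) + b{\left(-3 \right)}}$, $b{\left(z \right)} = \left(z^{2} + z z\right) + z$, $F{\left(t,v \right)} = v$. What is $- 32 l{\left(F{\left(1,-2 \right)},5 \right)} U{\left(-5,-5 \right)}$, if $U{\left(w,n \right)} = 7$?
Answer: $112 \sqrt{14} \approx 419.07$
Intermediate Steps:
$b{\left(z \right)} = z + 2 z^{2}$ ($b{\left(z \right)} = \left(z^{2} + z^{2}\right) + z = 2 z^{2} + z = z + 2 z^{2}$)
$l{\left(y,G \right)} = - \frac{\sqrt{14}}{2}$ ($l{\left(y,G \right)} = - \frac{\sqrt{\left(0 - 1\right) - 3 \left(1 + 2 \left(-3\right)\right)}}{2} = - \frac{\sqrt{\left(0 - 1\right) - 3 \left(1 - 6\right)}}{2} = - \frac{\sqrt{-1 - -15}}{2} = - \frac{\sqrt{-1 + 15}}{2} = - \frac{\sqrt{14}}{2}$)
$- 32 l{\left(F{\left(1,-2 \right)},5 \right)} U{\left(-5,-5 \right)} = - 32 \left(- \frac{\sqrt{14}}{2}\right) 7 = 16 \sqrt{14} \cdot 7 = 112 \sqrt{14}$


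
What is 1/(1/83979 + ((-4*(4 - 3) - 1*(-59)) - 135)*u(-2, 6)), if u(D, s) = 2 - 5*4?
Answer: 83979/120929761 ≈ 0.00069444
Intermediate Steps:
u(D, s) = -18 (u(D, s) = 2 - 20 = -18)
1/(1/83979 + ((-4*(4 - 3) - 1*(-59)) - 135)*u(-2, 6)) = 1/(1/83979 + ((-4*(4 - 3) - 1*(-59)) - 135)*(-18)) = 1/(1/83979 + ((-4*1 + 59) - 135)*(-18)) = 1/(1/83979 + ((-4 + 59) - 135)*(-18)) = 1/(1/83979 + (55 - 135)*(-18)) = 1/(1/83979 - 80*(-18)) = 1/(1/83979 + 1440) = 1/(120929761/83979) = 83979/120929761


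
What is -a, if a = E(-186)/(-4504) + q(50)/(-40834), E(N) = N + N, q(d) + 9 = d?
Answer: -937849/11494771 ≈ -0.081589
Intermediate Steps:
q(d) = -9 + d
E(N) = 2*N
a = 937849/11494771 (a = (2*(-186))/(-4504) + (-9 + 50)/(-40834) = -372*(-1/4504) + 41*(-1/40834) = 93/1126 - 41/40834 = 937849/11494771 ≈ 0.081589)
-a = -1*937849/11494771 = -937849/11494771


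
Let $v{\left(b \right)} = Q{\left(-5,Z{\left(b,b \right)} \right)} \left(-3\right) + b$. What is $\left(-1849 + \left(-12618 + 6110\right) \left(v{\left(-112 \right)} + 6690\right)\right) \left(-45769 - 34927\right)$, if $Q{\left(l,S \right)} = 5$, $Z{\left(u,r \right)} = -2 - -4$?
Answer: $3446837081688$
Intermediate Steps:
$Z{\left(u,r \right)} = 2$ ($Z{\left(u,r \right)} = -2 + 4 = 2$)
$v{\left(b \right)} = -15 + b$ ($v{\left(b \right)} = 5 \left(-3\right) + b = -15 + b$)
$\left(-1849 + \left(-12618 + 6110\right) \left(v{\left(-112 \right)} + 6690\right)\right) \left(-45769 - 34927\right) = \left(-1849 + \left(-12618 + 6110\right) \left(\left(-15 - 112\right) + 6690\right)\right) \left(-45769 - 34927\right) = \left(-1849 - 6508 \left(-127 + 6690\right)\right) \left(-80696\right) = \left(-1849 - 42712004\right) \left(-80696\right) = \left(-42713853\right) \left(-80696\right) = 3446837081688$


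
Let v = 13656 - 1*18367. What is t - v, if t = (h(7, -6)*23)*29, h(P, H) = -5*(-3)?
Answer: 14716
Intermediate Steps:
h(P, H) = 15
t = 10005 (t = (15*23)*29 = 345*29 = 10005)
v = -4711 (v = 13656 - 18367 = -4711)
t - v = 10005 - 1*(-4711) = 10005 + 4711 = 14716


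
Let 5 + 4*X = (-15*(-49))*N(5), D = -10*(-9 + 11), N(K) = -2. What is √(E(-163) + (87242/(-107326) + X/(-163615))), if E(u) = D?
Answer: I*√256685322425313824183/3512028698 ≈ 4.5619*I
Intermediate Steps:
D = -20 (D = -10*2 = -20)
X = -1475/4 (X = -5/4 + (-15*(-49)*(-2))/4 = -5/4 + (735*(-2))/4 = -5/4 + (¼)*(-1470) = -5/4 - 735/2 = -1475/4 ≈ -368.75)
E(u) = -20
√(E(-163) + (87242/(-107326) + X/(-163615))) = √(-20 + (87242/(-107326) - 1475/4/(-163615))) = √(-20 + (87242*(-1/107326) - 1475/4*(-1/163615))) = √(-20 + (-43621/53663 + 295/130892)) = √(-20 - 5693809347/7024057396) = √(-146174957267/7024057396) = I*√256685322425313824183/3512028698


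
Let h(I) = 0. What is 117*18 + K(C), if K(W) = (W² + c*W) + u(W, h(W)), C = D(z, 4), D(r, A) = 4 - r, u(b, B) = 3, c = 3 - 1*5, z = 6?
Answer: 2117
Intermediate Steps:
c = -2 (c = 3 - 5 = -2)
C = -2 (C = 4 - 1*6 = 4 - 6 = -2)
K(W) = 3 + W² - 2*W (K(W) = (W² - 2*W) + 3 = 3 + W² - 2*W)
117*18 + K(C) = 117*18 + (3 + (-2)² - 2*(-2)) = 2106 + (3 + 4 + 4) = 2106 + 11 = 2117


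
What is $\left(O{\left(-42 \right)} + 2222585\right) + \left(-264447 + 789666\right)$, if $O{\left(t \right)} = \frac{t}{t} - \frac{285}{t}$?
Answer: $\frac{38469365}{14} \approx 2.7478 \cdot 10^{6}$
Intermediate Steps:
$O{\left(t \right)} = 1 - \frac{285}{t}$
$\left(O{\left(-42 \right)} + 2222585\right) + \left(-264447 + 789666\right) = \left(\frac{-285 - 42}{-42} + 2222585\right) + \left(-264447 + 789666\right) = \left(\left(- \frac{1}{42}\right) \left(-327\right) + 2222585\right) + 525219 = \left(\frac{109}{14} + 2222585\right) + 525219 = \frac{31116299}{14} + 525219 = \frac{38469365}{14}$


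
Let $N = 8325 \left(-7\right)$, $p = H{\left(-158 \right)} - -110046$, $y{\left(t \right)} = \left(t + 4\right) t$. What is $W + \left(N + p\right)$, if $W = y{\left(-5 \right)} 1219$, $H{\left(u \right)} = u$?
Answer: $57708$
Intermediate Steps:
$y{\left(t \right)} = t \left(4 + t\right)$ ($y{\left(t \right)} = \left(4 + t\right) t = t \left(4 + t\right)$)
$p = 109888$ ($p = -158 - -110046 = -158 + 110046 = 109888$)
$N = -58275$
$W = 6095$ ($W = - 5 \left(4 - 5\right) 1219 = \left(-5\right) \left(-1\right) 1219 = 5 \cdot 1219 = 6095$)
$W + \left(N + p\right) = 6095 + \left(-58275 + 109888\right) = 6095 + 51613 = 57708$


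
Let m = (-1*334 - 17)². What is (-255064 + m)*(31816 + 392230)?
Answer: -55915977698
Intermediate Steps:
m = 123201 (m = (-334 - 17)² = (-351)² = 123201)
(-255064 + m)*(31816 + 392230) = (-255064 + 123201)*(31816 + 392230) = -131863*424046 = -55915977698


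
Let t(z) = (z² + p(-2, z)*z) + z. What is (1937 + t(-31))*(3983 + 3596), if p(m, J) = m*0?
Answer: 21728993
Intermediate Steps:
p(m, J) = 0
t(z) = z + z² (t(z) = (z² + 0*z) + z = (z² + 0) + z = z² + z = z + z²)
(1937 + t(-31))*(3983 + 3596) = (1937 - 31*(1 - 31))*(3983 + 3596) = (1937 - 31*(-30))*7579 = (1937 + 930)*7579 = 2867*7579 = 21728993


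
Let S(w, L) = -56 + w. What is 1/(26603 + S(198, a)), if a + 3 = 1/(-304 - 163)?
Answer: 1/26745 ≈ 3.7390e-5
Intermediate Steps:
a = -1402/467 (a = -3 + 1/(-304 - 163) = -3 + 1/(-467) = -3 - 1/467 = -1402/467 ≈ -3.0021)
1/(26603 + S(198, a)) = 1/(26603 + (-56 + 198)) = 1/(26603 + 142) = 1/26745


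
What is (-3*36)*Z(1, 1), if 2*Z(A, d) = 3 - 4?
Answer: 54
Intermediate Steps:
Z(A, d) = -½ (Z(A, d) = (3 - 4)/2 = (½)*(-1) = -½)
(-3*36)*Z(1, 1) = -3*36*(-½) = -108*(-½) = 54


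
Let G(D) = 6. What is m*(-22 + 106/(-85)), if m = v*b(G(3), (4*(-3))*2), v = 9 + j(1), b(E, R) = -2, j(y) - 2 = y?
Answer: 47424/85 ≈ 557.93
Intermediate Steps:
j(y) = 2 + y
v = 12 (v = 9 + (2 + 1) = 9 + 3 = 12)
m = -24 (m = 12*(-2) = -24)
m*(-22 + 106/(-85)) = -24*(-22 + 106/(-85)) = -24*(-22 + 106*(-1/85)) = -24*(-22 - 106/85) = -24*(-1976/85) = 47424/85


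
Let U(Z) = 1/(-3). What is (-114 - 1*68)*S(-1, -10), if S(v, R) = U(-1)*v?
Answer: -182/3 ≈ -60.667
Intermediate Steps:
U(Z) = -⅓
S(v, R) = -v/3
(-114 - 1*68)*S(-1, -10) = (-114 - 1*68)*(-⅓*(-1)) = (-114 - 68)*(⅓) = -182*⅓ = -182/3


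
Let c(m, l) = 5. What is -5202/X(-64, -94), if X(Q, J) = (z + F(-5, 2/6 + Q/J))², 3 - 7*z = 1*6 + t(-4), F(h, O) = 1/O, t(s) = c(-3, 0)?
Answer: -5212409202/24649 ≈ -2.1147e+5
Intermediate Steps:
t(s) = 5
z = -8/7 (z = 3/7 - (1*6 + 5)/7 = 3/7 - (6 + 5)/7 = 3/7 - ⅐*11 = 3/7 - 11/7 = -8/7 ≈ -1.1429)
X(Q, J) = (-8/7 + 1/(⅓ + Q/J))² (X(Q, J) = (-8/7 + 1/(2/6 + Q/J))² = (-8/7 + 1/(2*(⅙) + Q/J))² = (-8/7 + 1/(⅓ + Q/J))²)
-5202/X(-64, -94) = -5202*49*(-94 + 3*(-64))²/(-13*(-94) + 24*(-64))² = -5202*49*(-94 - 192)²/(1222 - 1536)² = -5202/((1/49)*(-314)²/(-286)²) = -5202/((1/49)*(1/81796)*98596) = -5202/24649/1002001 = -5202*1002001/24649 = -5212409202/24649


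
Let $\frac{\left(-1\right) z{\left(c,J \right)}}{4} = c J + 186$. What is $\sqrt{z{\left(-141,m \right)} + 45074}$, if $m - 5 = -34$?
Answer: $\sqrt{27974} \approx 167.25$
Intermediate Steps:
$m = -29$ ($m = 5 - 34 = -29$)
$z{\left(c,J \right)} = -744 - 4 J c$ ($z{\left(c,J \right)} = - 4 \left(c J + 186\right) = - 4 \left(J c + 186\right) = - 4 \left(186 + J c\right) = -744 - 4 J c$)
$\sqrt{z{\left(-141,m \right)} + 45074} = \sqrt{\left(-744 - \left(-116\right) \left(-141\right)\right) + 45074} = \sqrt{\left(-744 - 16356\right) + 45074} = \sqrt{-17100 + 45074} = \sqrt{27974}$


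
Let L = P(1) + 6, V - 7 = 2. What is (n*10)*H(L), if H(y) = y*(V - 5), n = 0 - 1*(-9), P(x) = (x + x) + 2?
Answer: 3600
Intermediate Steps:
V = 9 (V = 7 + 2 = 9)
P(x) = 2 + 2*x (P(x) = 2*x + 2 = 2 + 2*x)
n = 9 (n = 0 + 9 = 9)
L = 10 (L = (2 + 2*1) + 6 = (2 + 2) + 6 = 4 + 6 = 10)
H(y) = 4*y (H(y) = y*(9 - 5) = y*4 = 4*y)
(n*10)*H(L) = (9*10)*(4*10) = 90*40 = 3600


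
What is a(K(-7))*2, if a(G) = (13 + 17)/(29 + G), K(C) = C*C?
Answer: 10/13 ≈ 0.76923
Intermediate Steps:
K(C) = C²
a(G) = 30/(29 + G)
a(K(-7))*2 = (30/(29 + (-7)²))*2 = (30/(29 + 49))*2 = (30/78)*2 = (30*(1/78))*2 = (5/13)*2 = 10/13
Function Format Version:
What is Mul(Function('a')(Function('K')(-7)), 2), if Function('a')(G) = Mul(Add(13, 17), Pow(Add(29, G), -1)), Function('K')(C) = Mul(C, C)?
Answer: Rational(10, 13) ≈ 0.76923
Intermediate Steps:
Function('K')(C) = Pow(C, 2)
Function('a')(G) = Mul(30, Pow(Add(29, G), -1))
Mul(Function('a')(Function('K')(-7)), 2) = Mul(Mul(30, Pow(Add(29, Pow(-7, 2)), -1)), 2) = Mul(Mul(30, Pow(Add(29, 49), -1)), 2) = Mul(Mul(30, Pow(78, -1)), 2) = Mul(Mul(30, Rational(1, 78)), 2) = Mul(Rational(5, 13), 2) = Rational(10, 13)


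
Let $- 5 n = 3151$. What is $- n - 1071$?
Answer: $- \frac{2204}{5} \approx -440.8$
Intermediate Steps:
$n = - \frac{3151}{5}$ ($n = \left(- \frac{1}{5}\right) 3151 = - \frac{3151}{5} \approx -630.2$)
$- n - 1071 = \left(-1\right) \left(- \frac{3151}{5}\right) - 1071 = \frac{3151}{5} - 1071 = - \frac{2204}{5}$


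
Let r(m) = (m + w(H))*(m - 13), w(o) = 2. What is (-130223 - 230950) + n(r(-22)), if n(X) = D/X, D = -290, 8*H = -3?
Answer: -25282139/70 ≈ -3.6117e+5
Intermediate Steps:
H = -3/8 (H = (⅛)*(-3) = -3/8 ≈ -0.37500)
r(m) = (-13 + m)*(2 + m) (r(m) = (m + 2)*(m - 13) = (2 + m)*(-13 + m) = (-13 + m)*(2 + m))
n(X) = -290/X
(-130223 - 230950) + n(r(-22)) = (-130223 - 230950) - 290/(-26 + (-22)² - 11*(-22)) = -361173 - 290/(-26 + 484 + 242) = -361173 - 290/700 = -361173 - 290*1/700 = -361173 - 29/70 = -25282139/70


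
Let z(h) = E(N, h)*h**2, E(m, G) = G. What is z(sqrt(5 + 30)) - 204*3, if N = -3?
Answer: -612 + 35*sqrt(35) ≈ -404.94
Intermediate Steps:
z(h) = h**3 (z(h) = h*h**2 = h**3)
z(sqrt(5 + 30)) - 204*3 = (sqrt(5 + 30))**3 - 204*3 = (sqrt(35))**3 - 1*612 = 35*sqrt(35) - 612 = -612 + 35*sqrt(35)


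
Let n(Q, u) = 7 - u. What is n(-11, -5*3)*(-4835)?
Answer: -106370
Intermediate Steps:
n(-11, -5*3)*(-4835) = (7 - (-5)*3)*(-4835) = (7 - 1*(-15))*(-4835) = (7 + 15)*(-4835) = 22*(-4835) = -106370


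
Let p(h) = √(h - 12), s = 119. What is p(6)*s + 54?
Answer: 54 + 119*I*√6 ≈ 54.0 + 291.49*I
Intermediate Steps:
p(h) = √(-12 + h)
p(6)*s + 54 = √(-12 + 6)*119 + 54 = √(-6)*119 + 54 = (I*√6)*119 + 54 = 119*I*√6 + 54 = 54 + 119*I*√6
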